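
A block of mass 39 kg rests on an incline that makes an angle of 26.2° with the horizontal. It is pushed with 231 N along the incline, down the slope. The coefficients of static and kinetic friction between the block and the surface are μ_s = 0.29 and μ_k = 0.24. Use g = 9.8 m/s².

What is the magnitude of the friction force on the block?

Normal force: N = m g cos θ = 39 × 9.8 × cos 26.2° = 342.9 N.
The friction needed for equilibrium is m g sin θ + P = 168.7 + 231 = 399.7 N, measured positive up-slope.
Static friction can supply at most μ_s N = 99.45 N.
|399.7| exceeds 99.45 N, so the block slips down-slope; friction is kinetic, f = μ_k N = 0.24×342.9 = 82.3 N.

f ≈ 82.3 N (up the incline)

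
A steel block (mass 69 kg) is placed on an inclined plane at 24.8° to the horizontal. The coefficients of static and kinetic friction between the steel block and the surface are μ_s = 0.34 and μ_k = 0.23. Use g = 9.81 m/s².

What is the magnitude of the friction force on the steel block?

f ≈ 141 N (up the incline)

Normal force: N = m g cos θ = 69 × 9.81 × cos 24.8° = 614.5 N.
For equilibrium along the incline, friction must balance the weight component: f = m g sin θ = 283.9 N up the slope.
Static friction can supply at most μ_s N = 208.9 N.
|283.9| exceeds 208.9 N, so the steel block slips down-slope; friction is kinetic, f = μ_k N = 0.23×614.5 = 141 N.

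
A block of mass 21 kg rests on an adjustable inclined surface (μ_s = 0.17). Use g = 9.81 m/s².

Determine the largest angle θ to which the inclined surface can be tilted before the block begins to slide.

At the slip threshold, m g sin θ = μ_s · m g cos θ, so tan θ = μ_s.
θ_max = arctan(0.17) = 9.65°.

θ_max ≈ 9.65°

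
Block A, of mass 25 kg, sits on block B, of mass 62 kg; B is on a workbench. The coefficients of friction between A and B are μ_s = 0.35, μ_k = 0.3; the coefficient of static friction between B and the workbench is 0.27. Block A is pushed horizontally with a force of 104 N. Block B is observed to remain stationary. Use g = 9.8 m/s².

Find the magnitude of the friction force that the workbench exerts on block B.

Normal force at the A–B interface: N₁ = m_A g = 245 N.
So the A–B interface can sustain at most μ_s N₁ = 85.75 N of static friction.
P = 104 N exceeds that limit, so A slips over B and the interface friction becomes kinetic: f₁ = μ_k N₁ = 0.3×245 = 73.5 N.
B experiences an equal 73.5 N forward from A (third law). B is in equilibrium, so the floor supplies f₂ = 73.5 N of static friction (limit μ_s(m_A+m_B)g = 230.2 N, not exceeded).

f ≈ 73.5 N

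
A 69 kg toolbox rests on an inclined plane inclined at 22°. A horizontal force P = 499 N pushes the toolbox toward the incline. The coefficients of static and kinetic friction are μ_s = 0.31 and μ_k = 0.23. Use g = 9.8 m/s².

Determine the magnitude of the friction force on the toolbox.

Resolve perpendicular to the incline: N = m g cos θ + P sin θ = 69×9.8×cos 22° + 499×sin 22° = 813.9 N.
Parallel to the incline: P cos θ − m g sin θ = 462.7 − 253.3 = 209.4 N; the friction needed to balance this is 209.4 N acting down the slope.
Maximum static friction: μ_s N = 0.31 × 813.9 = 252.3 N.
|f_req| = 209.4 ≤ 252.3 N → the toolbox is in equilibrium; friction equals the required value.

f ≈ 209 N (down the incline)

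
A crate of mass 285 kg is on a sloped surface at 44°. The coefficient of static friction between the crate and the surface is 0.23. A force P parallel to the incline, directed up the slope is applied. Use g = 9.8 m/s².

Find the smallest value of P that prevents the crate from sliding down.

P_min ≈ 1480 N

The crate tends to slide down (tan θ > μ_s), so at the point of impending slip friction acts up-slope at its limit: f = μ_s N.
P is parallel to the surface, so N = m g cos θ = 2010 N.
Along the incline: P + μ_s N = m g sin θ, so P = 1940 − 0.23×2010 = 1480 N.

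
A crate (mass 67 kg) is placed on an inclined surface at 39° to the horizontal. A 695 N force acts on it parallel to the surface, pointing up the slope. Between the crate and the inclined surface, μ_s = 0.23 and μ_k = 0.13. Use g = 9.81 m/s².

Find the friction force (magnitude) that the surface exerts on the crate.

Perpendicular to the surface, N = m g cos θ = 67·9.81·cos 39° = 510.8 N.
Parallel to the incline, ΣF = 0 gives f = m g sin θ − P = 413.6 − 695 = -281.4 N (up-slope positive).
The static-friction ceiling is μ_s N = 0.23 × 510.8 = 117.5 N.
Since |-281.4| > 117.5 N, static friction cannot hold it; the crate slides up the incline and kinetic friction applies: f = μ_k N = 0.13 × 510.8 = 66.4 N.

f ≈ 66.4 N (down the incline)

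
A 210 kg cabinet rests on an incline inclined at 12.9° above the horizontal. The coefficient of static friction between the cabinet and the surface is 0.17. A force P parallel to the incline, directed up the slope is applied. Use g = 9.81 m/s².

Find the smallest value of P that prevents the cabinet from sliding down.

P_min ≈ 119 N

The cabinet tends to slide down (tan θ > μ_s), so at the point of impending slip friction acts up-slope at its limit: f = μ_s N.
P is parallel to the surface, so N = m g cos θ = 2010 N.
Along the incline: P + μ_s N = m g sin θ, so P = 460 − 0.17×2010 = 119 N.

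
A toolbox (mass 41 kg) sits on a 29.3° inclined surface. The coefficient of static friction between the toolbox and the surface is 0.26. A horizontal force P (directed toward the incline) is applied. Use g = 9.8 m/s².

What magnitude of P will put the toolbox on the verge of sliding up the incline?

P ≈ 386 N

At impending motion up the slope, friction acts down-slope at its limit: f = μ_s N.
Perpendicular to the incline: N = m g cos θ + P sin θ.
Along the incline: P cos θ = m g sin θ + μ_s N = m g sin θ + μ_s (m g cos θ + P sin θ).
Solving, P (cos θ − μ_s sin θ) = m g (sin θ + μ_s cos θ), so P = 41×9.8×(sin 29.3° + 0.26 cos 29.3°)/(cos 29.3° − 0.26 sin 29.3°) = 402×0.7161/0.7448 = 386 N.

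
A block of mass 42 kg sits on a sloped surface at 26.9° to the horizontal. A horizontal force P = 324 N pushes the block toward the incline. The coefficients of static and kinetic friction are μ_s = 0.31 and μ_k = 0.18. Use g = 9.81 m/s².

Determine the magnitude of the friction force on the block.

f ≈ 103 N (down the incline)

The horizontal push has a component P sin θ into the surface, so N = m g cos θ + P sin θ = 367.4 + 146.6 = 514 N.
Along the incline, the net driving force (taking up-slope positive) is P cos θ − m g sin θ = 288.9 − 186.4 = 102.5 N, so equilibrium requires friction f = -102.5 N (down-slope).
The limit of static friction is μ_s N = 159.3 N.
Since 102.5 N is within the 159.3 N limit, the block stays put and friction is exactly 103 N.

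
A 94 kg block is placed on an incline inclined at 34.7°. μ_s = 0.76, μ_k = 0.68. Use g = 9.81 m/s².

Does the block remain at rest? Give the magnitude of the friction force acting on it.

f ≈ 525 N

N = m g cos θ = 758 N.
Down-slope weight component: m g sin θ = 525 N.
μ_s N = 576 N.
525 ≤ 576 N, so it stays put; friction = 525 N.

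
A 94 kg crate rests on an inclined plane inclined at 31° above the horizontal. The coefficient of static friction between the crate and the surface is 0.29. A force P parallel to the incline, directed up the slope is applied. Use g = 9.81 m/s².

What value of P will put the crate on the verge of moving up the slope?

P ≈ 704 N

At impending motion up the slope, friction acts down-slope at its limit: f = μ_s N.
P is parallel to the surface, so N = m g cos θ = 790 N.
Along the incline: P = m g sin θ + μ_s N = 475 + 0.29×790 = 704 N.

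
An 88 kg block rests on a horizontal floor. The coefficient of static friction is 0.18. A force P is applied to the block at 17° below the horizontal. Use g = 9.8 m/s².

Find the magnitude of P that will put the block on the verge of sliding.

P ≈ 172 N

N = m g + P sin α (the push presses the block into the horizontal floor).
At impending slip, P cos α = μ_s N = μ_s (m g + P sin α).
Solving: P (cos α − μ_s sin α) = μ_s m g → P = 0.18×862/(cos 17° − 0.18 sin 17°) = 155/0.9037 = 172 N.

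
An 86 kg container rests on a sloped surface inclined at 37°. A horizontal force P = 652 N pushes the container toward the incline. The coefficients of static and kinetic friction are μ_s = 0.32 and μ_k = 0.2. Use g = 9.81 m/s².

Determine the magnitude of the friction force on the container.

The horizontal push has a component P sin θ into the surface, so N = m g cos θ + P sin θ = 673.8 + 392.4 = 1066 N.
Along the incline, the net driving force (taking up-slope positive) is P cos θ − m g sin θ = 520.7 − 507.7 = 12.98 N, so equilibrium requires friction f = -12.98 N (down-slope).
Maximum static friction: μ_s N = 0.32 × 1066 = 341.2 N.
Since 12.98 N is within the 341.2 N limit, the container stays put and friction is exactly 13 N.

f ≈ 13 N (down the incline)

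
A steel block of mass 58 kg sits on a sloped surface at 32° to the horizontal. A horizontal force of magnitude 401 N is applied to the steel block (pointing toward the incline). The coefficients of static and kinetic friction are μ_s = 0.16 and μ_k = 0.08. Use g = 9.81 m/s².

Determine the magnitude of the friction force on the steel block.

f ≈ 38.6 N (down the incline)

Resolve perpendicular to the incline: N = m g cos θ + P sin θ = 58×9.81×cos 32° + 401×sin 32° = 695 N.
Parallel to the incline: P cos θ − m g sin θ = 340.1 − 301.5 = 38.55 N; the friction needed to balance this is 38.55 N acting down the slope.
The limit of static friction is μ_s N = 111.2 N.
|f_req| = 38.55 ≤ 111.2 N → the steel block is in equilibrium; friction equals the required value.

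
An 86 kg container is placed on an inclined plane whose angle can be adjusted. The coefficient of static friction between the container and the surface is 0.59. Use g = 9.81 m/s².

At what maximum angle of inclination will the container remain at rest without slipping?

θ_max ≈ 30.5°

At the slip threshold, m g sin θ = μ_s · m g cos θ, so tan θ = μ_s.
θ_max = arctan(0.59) = 30.5°.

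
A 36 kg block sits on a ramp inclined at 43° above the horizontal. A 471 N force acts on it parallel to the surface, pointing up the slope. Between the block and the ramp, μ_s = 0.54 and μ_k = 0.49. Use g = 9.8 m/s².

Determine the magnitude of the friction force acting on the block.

f ≈ 126 N (down the incline)

Perpendicular to the surface, N = m g cos θ = 36·9.8·cos 43° = 258 N.
The friction needed for equilibrium is m g sin θ − P = 240.6 − 471 = -230.4 N, measured positive up-slope.
Maximum static friction available: μ_s N = 0.54 × 258 = 139.3 N.
Since |-230.4| > 139.3 N, static friction cannot hold it; the block slides up the incline and kinetic friction applies: f = μ_k N = 0.49 × 258 = 126 N.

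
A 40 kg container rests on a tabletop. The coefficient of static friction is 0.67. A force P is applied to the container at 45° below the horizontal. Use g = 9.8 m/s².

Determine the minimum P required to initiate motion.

P ≈ 1130 N

N = m g + P sin α (the push presses the container into the tabletop).
At impending slip, P cos α = μ_s N = μ_s (m g + P sin α).
Solving: P (cos α − μ_s sin α) = μ_s m g → P = 0.67×392/(cos 45° − 0.67 sin 45°) = 263/0.2333 = 1130 N.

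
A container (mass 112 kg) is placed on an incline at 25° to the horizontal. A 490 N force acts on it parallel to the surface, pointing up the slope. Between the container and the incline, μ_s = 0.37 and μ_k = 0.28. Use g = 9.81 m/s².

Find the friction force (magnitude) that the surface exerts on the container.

f ≈ 25.7 N (down the incline)

Perpendicular to the surface, N = m g cos θ = 112·9.81·cos 25° = 995.8 N.
For equilibrium along the incline the friction force must supply f = m g sin θ − P = 464.3 − 490 = -25.66 N (positive meaning up-slope).
Static friction can supply at most μ_s N = 368.4 N.
Since |-25.66| ≤ 368.4 N, static friction is sufficient; f equals the required value, not μ_s N.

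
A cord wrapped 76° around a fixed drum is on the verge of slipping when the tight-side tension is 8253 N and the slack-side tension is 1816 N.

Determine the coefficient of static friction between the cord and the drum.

T₂/T₁ = e^{μβ} → μ = ln(T₂/T₁)/β.
β = 76° = 1.326 rad.
μ = ln(8253/1816)/1.326 = ln(4.545)/1.326 = 1.14.

μ ≈ 1.14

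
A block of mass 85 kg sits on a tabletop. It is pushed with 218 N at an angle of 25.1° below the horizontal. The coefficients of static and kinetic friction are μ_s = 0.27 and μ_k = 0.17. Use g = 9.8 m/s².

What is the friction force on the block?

The vertical component of P adds to the normal force: N = m g + P sin α = 833 + 92.48 = 925.5 N.
For equilibrium, f = P cos α = 218×cos 25.1° = 197.4 N.
The static-friction limit is μ_s N = 249.9 N.
Since 197.4 N does not exceed the limit, the block stays at rest and f = 197 N.

f ≈ 197 N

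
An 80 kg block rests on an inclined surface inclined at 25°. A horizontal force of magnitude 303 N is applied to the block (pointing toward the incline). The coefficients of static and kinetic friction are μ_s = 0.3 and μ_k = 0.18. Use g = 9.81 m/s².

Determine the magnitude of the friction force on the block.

The horizontal push has a component P sin θ into the surface, so N = m g cos θ + P sin θ = 711.3 + 128.1 = 839.3 N.
Parallel to the incline: P cos θ − m g sin θ = 274.6 − 331.7 = -57.06 N; the friction needed to balance this is 57.06 N acting up the slope.
The limit of static friction is μ_s N = 251.8 N.
Since 57.06 N is within the 251.8 N limit, the block stays put and friction is exactly 57.1 N.

f ≈ 57.1 N (up the incline)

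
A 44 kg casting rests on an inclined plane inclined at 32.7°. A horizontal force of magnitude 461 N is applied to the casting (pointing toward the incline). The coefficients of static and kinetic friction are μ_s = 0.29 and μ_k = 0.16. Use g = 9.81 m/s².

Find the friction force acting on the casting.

f ≈ 155 N (down the incline)

The horizontal push has a component P sin θ into the surface, so N = m g cos θ + P sin θ = 363.2 + 249.1 = 612.3 N.
Along the incline, the net driving force (taking up-slope positive) is P cos θ − m g sin θ = 387.9 − 233.2 = 154.7 N, so equilibrium requires friction f = -154.7 N (down-slope).
The limit of static friction is μ_s N = 177.6 N.
|f_req| = 154.7 ≤ 177.6 N → the casting is in equilibrium; friction equals the required value.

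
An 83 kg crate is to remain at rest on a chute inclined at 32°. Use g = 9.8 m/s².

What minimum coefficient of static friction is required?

At the slip threshold m g sin θ = μ_s m g cos θ, so μ_s,min = tan θ.
μ_s,min = tan 32° = 0.625.

μ_s,min ≈ 0.625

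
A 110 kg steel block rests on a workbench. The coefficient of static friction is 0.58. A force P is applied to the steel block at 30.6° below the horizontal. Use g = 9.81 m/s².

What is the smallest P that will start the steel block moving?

N = m g + P sin α (the push presses the steel block into the workbench).
At impending slip, P cos α = μ_s N = μ_s (m g + P sin α).
Solving: P (cos α − μ_s sin α) = μ_s m g → P = 0.58×1080/(cos 30.6° − 0.58 sin 30.6°) = 626/0.5655 = 1110 N.

P ≈ 1110 N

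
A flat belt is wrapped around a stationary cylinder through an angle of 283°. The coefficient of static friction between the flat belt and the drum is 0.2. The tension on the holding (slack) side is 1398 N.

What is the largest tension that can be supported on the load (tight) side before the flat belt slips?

T_max ≈ 3750 N

At impending slip the capstan equation gives T₂/T₁ = e^{μβ} with β in radians.
β = 283° × π/180 = 4.939 rad.
e^{μβ} = e^{0.2×4.939} = 2.685.
T₂ = T₁ · e^{μβ} = 1398 × 2.685 = 3750 N.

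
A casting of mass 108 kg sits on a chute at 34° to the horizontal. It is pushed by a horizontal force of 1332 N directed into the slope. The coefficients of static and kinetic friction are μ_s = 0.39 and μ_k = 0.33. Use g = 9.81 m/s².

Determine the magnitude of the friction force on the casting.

f ≈ 512 N (down the incline)

The horizontal push has a component P sin θ into the surface, so N = m g cos θ + P sin θ = 878.3 + 744.8 = 1623 N.
Parallel to the incline: P cos θ − m g sin θ = 1104 − 592.5 = 511.8 N; the friction needed to balance this is 511.8 N acting down the slope.
The limit of static friction is μ_s N = 633 N.
|f_req| = 511.8 ≤ 633 N → the casting is in equilibrium; friction equals the required value.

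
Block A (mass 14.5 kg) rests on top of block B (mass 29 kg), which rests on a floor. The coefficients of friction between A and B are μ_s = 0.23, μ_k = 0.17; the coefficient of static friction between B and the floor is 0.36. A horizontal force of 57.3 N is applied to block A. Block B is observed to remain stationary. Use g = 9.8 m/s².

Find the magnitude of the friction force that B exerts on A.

Between the blocks, N₁ = m_A g = 142.1 N.
So the A–B interface can sustain at most μ_s N₁ = 32.68 N of static friction.
Since P = 57.3 N > 32.68 N, A slides on B; the A–B friction is kinetic: f₁ = μ_k N₁ = 0.17×142.1 = 24.2 N.
By Newton's third law B feels 24.2 N forward from A. With B stationary, the floor's static friction on B balances it: f₂ = 24.2 N (well within μ_s(m_A+m_B)g = 153.5 N).

f ≈ 24.2 N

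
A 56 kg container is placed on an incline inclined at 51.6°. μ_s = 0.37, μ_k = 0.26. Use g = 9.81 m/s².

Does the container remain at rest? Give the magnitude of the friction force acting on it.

N = m g cos θ = 341 N.
Down-slope weight component: m g sin θ = 431 N.
μ_s N = 126 N.
431 > 126 N, so it slides; kinetic friction f = μ_k N = 0.26×341 = 88.7 N.

f ≈ 88.7 N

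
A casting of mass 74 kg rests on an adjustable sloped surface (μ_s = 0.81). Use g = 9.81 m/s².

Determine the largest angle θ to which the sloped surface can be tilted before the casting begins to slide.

At the slip threshold, m g sin θ = μ_s · m g cos θ, so tan θ = μ_s.
θ_max = arctan(0.81) = 39°.

θ_max ≈ 39°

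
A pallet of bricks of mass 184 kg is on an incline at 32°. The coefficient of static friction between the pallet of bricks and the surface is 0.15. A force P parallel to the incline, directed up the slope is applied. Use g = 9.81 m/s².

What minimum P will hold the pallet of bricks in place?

The pallet of bricks tends to slide down (tan θ > μ_s), so at the point of impending slip friction acts up-slope at its limit: f = μ_s N.
P is parallel to the surface, so N = m g cos θ = 1530 N.
Along the incline: P + μ_s N = m g sin θ, so P = 957 − 0.15×1530 = 727 N.

P_min ≈ 727 N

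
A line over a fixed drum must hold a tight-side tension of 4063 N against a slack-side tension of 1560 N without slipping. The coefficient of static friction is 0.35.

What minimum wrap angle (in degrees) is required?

β_min ≈ 157°

T₂/T₁ = e^{μβ} → β = ln(T₂/T₁)/μ.
β = ln(4063/1560)/0.35 = 0.9572/0.35 = 2.735 rad.
In degrees: β = 2.735 × 180/π = 157°.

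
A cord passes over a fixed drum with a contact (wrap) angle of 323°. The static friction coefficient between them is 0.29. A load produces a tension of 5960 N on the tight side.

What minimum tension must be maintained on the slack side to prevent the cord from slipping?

T_min ≈ 1160 N

Capstan equation at impending slip: T_tight/T_slack = e^{μβ}.
β = 323° = 5.637 rad; e^{μβ} = e^{0.29×5.637} = 5.129.
T_slack = T_tight / e^{μβ} = 5960 / 5.129 = 1160 N.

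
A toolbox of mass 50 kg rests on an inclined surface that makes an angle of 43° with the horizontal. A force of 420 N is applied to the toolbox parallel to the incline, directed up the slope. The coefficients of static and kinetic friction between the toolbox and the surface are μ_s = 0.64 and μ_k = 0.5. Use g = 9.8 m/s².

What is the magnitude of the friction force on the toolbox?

The normal reaction is N = m g cos θ = 358.4 N.
Parallel to the incline, ΣF = 0 gives f = m g sin θ − P = 334.2 − 420 = -85.82 N (up-slope positive).
Static friction can supply at most μ_s N = 229.4 N.
Since |-85.82| ≤ 229.4 N, the toolbox remains in static equilibrium and friction takes exactly the required value.

f ≈ 85.8 N (down the incline)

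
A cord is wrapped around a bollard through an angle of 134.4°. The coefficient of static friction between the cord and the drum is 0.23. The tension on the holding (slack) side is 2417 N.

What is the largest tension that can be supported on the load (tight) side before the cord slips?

T_max ≈ 4150 N

At impending slip the capstan equation gives T₂/T₁ = e^{μβ} with β in radians.
β = 134.4° × π/180 = 2.346 rad.
e^{μβ} = e^{0.23×2.346} = 1.715.
T₂ = T₁ · e^{μβ} = 2417 × 1.715 = 4150 N.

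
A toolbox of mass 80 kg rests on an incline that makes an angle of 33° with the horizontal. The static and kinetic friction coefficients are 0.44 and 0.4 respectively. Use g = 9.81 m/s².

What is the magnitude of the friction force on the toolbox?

f ≈ 263 N (up the incline)

Perpendicular to the surface, N = m g cos θ = 80·9.81·cos 33° = 658.2 N.
Along the slope the weight component is m g sin θ = 427.4 N; friction must supply exactly this, acting up-slope.
Static friction can supply at most μ_s N = 289.6 N.
|427.4| exceeds 289.6 N, so the toolbox slips down-slope; friction is kinetic, f = μ_k N = 0.4×658.2 = 263 N.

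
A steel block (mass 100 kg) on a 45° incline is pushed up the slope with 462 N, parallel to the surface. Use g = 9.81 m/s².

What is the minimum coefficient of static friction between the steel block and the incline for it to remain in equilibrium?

μ_s,min ≈ 0.334

N = m g cos θ = 693.7 N.
Friction must make up the shortfall along the incline: f = m g sin θ − P = 693.7 − 462 = 231.7 N.
At the threshold f = μ_s N, so μ_s,min = 231.7/693.7 = 0.334.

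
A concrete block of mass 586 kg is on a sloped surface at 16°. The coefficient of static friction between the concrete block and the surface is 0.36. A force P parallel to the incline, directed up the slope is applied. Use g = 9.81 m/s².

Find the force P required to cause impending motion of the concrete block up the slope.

P ≈ 3570 N

At impending motion up the slope, friction acts down-slope at its limit: f = μ_s N.
P is parallel to the surface, so N = m g cos θ = 5530 N.
Along the incline: P = m g sin θ + μ_s N = 1580 + 0.36×5530 = 3570 N.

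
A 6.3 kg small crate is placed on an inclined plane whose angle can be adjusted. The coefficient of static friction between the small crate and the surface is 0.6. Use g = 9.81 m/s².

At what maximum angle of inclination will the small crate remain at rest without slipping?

At the slip threshold, m g sin θ = μ_s · m g cos θ, so tan θ = μ_s.
θ_max = arctan(0.6) = 31°.

θ_max ≈ 31°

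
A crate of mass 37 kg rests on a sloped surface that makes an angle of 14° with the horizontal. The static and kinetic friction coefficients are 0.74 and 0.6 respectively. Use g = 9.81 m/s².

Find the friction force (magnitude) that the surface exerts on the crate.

Normal force: N = m g cos θ = 37 × 9.81 × cos 14° = 352.2 N.
Along the slope the weight component is m g sin θ = 87.81 N; friction must supply exactly this, acting up-slope.
Static friction can supply at most μ_s N = 260.6 N.
Since |87.81| ≤ 260.6 N, the crate remains in static equilibrium and friction takes exactly the required value.

f ≈ 87.8 N (up the incline)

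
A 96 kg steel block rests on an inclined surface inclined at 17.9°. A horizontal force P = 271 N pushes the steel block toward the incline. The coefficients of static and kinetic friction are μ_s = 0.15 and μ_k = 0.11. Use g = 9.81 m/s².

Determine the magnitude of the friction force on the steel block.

f ≈ 31.6 N (up the incline)

Resolve perpendicular to the incline: N = m g cos θ + P sin θ = 96×9.81×cos 17.9° + 271×sin 17.9° = 979.5 N.
Along the incline, the net driving force (taking up-slope positive) is P cos θ − m g sin θ = 257.9 − 289.5 = -31.57 N, so equilibrium requires friction f = 31.57 N (up-slope).
Maximum static friction: μ_s N = 0.15 × 979.5 = 146.9 N.
Since 31.57 N is within the 146.9 N limit, the steel block stays put and friction is exactly 31.6 N.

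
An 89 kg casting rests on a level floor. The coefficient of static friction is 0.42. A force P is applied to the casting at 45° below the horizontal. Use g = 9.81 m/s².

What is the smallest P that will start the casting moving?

N = m g + P sin α (the push presses the casting into the level floor).
At impending slip, P cos α = μ_s N = μ_s (m g + P sin α).
Solving: P (cos α − μ_s sin α) = μ_s m g → P = 0.42×873/(cos 45° − 0.42 sin 45°) = 367/0.4101 = 894 N.

P ≈ 894 N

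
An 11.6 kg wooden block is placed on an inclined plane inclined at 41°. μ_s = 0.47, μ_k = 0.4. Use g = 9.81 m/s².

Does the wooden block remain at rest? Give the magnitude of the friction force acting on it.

N = m g cos θ = 85.9 N.
Down-slope weight component: m g sin θ = 74.7 N.
μ_s N = 40.4 N.
74.7 > 40.4 N, so it slides; kinetic friction f = μ_k N = 0.4×85.9 = 34.4 N.

f ≈ 34.4 N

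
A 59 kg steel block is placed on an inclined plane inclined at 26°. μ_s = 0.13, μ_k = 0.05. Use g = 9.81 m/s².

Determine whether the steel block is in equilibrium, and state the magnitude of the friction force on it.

N = m g cos θ = 520 N.
Down-slope weight component: m g sin θ = 254 N.
μ_s N = 67.6 N.
254 > 67.6 N, so it slides; kinetic friction f = μ_k N = 0.05×520 = 26 N.

f ≈ 26 N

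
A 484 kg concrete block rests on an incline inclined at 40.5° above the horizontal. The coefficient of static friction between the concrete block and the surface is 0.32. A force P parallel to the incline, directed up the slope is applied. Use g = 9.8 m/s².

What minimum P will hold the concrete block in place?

The concrete block tends to slide down (tan θ > μ_s), so at the point of impending slip friction acts up-slope at its limit: f = μ_s N.
P is parallel to the surface, so N = m g cos θ = 3610 N.
Along the incline: P + μ_s N = m g sin θ, so P = 3080 − 0.32×3610 = 1930 N.

P_min ≈ 1930 N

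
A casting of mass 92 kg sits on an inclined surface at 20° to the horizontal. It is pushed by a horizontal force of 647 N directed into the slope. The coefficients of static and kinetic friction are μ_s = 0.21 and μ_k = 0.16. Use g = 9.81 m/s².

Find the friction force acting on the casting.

The horizontal push has a component P sin θ into the surface, so N = m g cos θ + P sin θ = 848.1 + 221.3 = 1069 N.
Along the incline, the net driving force (taking up-slope positive) is P cos θ − m g sin θ = 608 − 308.7 = 299.3 N, so equilibrium requires friction f = -299.3 N (down-slope).
Maximum static friction: μ_s N = 0.21 × 1069 = 224.6 N.
|f_req| = 299.3 > 224.6 N → the casting slides up the incline; f = μ_k N = 0.16 × 1069 = 171 N.

f ≈ 171 N (down the incline)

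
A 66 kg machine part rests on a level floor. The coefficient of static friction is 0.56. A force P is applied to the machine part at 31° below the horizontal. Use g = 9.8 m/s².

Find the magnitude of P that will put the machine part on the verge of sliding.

N = m g + P sin α (the push presses the machine part into the level floor).
At impending slip, P cos α = μ_s N = μ_s (m g + P sin α).
Solving: P (cos α − μ_s sin α) = μ_s m g → P = 0.56×647/(cos 31° − 0.56 sin 31°) = 362/0.5687 = 637 N.

P ≈ 637 N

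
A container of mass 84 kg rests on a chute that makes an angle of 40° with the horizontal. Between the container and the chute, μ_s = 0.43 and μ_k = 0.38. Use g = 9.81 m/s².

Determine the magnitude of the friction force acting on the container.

f ≈ 240 N (up the incline)

The normal reaction is N = m g cos θ = 631.3 N.
Along the slope the weight component is m g sin θ = 529.7 N; friction must supply exactly this, acting up-slope.
Maximum static friction available: μ_s N = 0.43 × 631.3 = 271.4 N.
|529.7| exceeds 271.4 N, so the container slips down-slope; friction is kinetic, f = μ_k N = 0.38×631.3 = 240 N.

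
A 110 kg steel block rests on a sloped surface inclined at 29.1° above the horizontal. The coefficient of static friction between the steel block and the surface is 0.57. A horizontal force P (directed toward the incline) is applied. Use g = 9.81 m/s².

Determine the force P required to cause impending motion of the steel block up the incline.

At impending motion up the slope, friction acts down-slope at its limit: f = μ_s N.
Perpendicular to the incline: N = m g cos θ + P sin θ.
Along the incline: P cos θ = m g sin θ + μ_s N = m g sin θ + μ_s (m g cos θ + P sin θ).
Solving, P (cos θ − μ_s sin θ) = m g (sin θ + μ_s cos θ), so P = 110×9.81×(sin 29.1° + 0.57 cos 29.1°)/(cos 29.1° − 0.57 sin 29.1°) = 1080×0.9844/0.5966 = 1780 N.

P ≈ 1780 N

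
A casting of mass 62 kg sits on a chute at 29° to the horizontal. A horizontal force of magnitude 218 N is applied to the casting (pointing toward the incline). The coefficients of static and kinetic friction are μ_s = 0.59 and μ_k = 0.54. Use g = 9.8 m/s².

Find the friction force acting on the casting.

Normal direction: N = m g cos θ + P sin θ = 637.1 N.
Along the incline, the net driving force (taking up-slope positive) is P cos θ − m g sin θ = 190.7 − 294.6 = -103.9 N, so equilibrium requires friction f = 103.9 N (up-slope).
The limit of static friction is μ_s N = 375.9 N.
|f_req| = 103.9 ≤ 375.9 N → the casting is in equilibrium; friction equals the required value.

f ≈ 104 N (up the incline)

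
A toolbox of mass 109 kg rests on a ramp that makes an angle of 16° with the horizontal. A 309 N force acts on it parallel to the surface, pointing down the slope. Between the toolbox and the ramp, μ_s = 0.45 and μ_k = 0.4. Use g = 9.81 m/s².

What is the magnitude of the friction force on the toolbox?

f ≈ 411 N (up the incline)

Perpendicular to the surface, N = m g cos θ = 109·9.81·cos 16° = 1028 N.
Parallel to the incline, ΣF = 0 gives f = m g sin θ + P = 294.7 + 309 = 603.7 N (up-slope positive).
The static-friction ceiling is μ_s N = 0.45 × 1028 = 462.5 N.
|603.7| exceeds 462.5 N, so the toolbox slips down-slope; friction is kinetic, f = μ_k N = 0.4×1028 = 411 N.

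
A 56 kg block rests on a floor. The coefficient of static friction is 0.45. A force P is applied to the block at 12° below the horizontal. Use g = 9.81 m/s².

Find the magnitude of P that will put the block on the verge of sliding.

P ≈ 279 N

N = m g + P sin α (the push presses the block into the floor).
At impending slip, P cos α = μ_s N = μ_s (m g + P sin α).
Solving: P (cos α − μ_s sin α) = μ_s m g → P = 0.45×549/(cos 12° − 0.45 sin 12°) = 247/0.8846 = 279 N.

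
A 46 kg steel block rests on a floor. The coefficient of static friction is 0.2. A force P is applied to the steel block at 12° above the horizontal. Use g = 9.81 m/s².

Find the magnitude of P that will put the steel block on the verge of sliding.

P ≈ 88.5 N

N = m g − P sin α (the pull lifts the steel block).
At impending slip, P cos α = μ_s N = μ_s (m g − P sin α).
Solving: P (cos α + μ_s sin α) = μ_s m g → P = 0.2×451/(cos 12° + 0.2 sin 12°) = 90.3/1.02 = 88.5 N.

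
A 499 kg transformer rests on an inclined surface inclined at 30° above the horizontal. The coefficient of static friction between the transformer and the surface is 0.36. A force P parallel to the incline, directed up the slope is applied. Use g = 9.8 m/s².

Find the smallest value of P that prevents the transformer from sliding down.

The transformer tends to slide down (tan θ > μ_s), so at the point of impending slip friction acts up-slope at its limit: f = μ_s N.
P is parallel to the surface, so N = m g cos θ = 4240 N.
Along the incline: P + μ_s N = m g sin θ, so P = 2450 − 0.36×4240 = 920 N.

P_min ≈ 920 N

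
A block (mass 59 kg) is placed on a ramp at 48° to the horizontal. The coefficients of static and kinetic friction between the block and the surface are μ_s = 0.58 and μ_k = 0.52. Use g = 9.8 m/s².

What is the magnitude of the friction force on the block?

Perpendicular to the surface, N = m g cos θ = 59·9.8·cos 48° = 386.9 N.
Along the slope the weight component is m g sin θ = 429.7 N; friction must supply exactly this, acting up-slope.
Static friction can supply at most μ_s N = 224.4 N.
|429.7| exceeds 224.4 N, so the block slips down-slope; friction is kinetic, f = μ_k N = 0.52×386.9 = 201 N.

f ≈ 201 N (up the incline)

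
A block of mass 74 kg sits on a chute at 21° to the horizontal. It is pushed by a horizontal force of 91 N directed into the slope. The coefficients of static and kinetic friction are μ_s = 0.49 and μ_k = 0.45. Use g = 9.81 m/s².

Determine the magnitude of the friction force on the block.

f ≈ 175 N (up the incline)

Normal direction: N = m g cos θ + P sin θ = 710.3 N.
Along the incline, the net driving force (taking up-slope positive) is P cos θ − m g sin θ = 84.96 − 260.2 = -175.2 N, so equilibrium requires friction f = 175.2 N (up-slope).
Maximum static friction: μ_s N = 0.49 × 710.3 = 348.1 N.
Since 175.2 N is within the 348.1 N limit, the block stays put and friction is exactly 175 N.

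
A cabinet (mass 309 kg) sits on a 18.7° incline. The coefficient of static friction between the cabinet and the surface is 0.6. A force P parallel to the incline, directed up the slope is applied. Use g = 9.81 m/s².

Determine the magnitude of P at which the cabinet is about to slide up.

At impending motion up the slope, friction acts down-slope at its limit: f = μ_s N.
P is parallel to the surface, so N = m g cos θ = 2870 N.
Along the incline: P = m g sin θ + μ_s N = 972 + 0.6×2870 = 2690 N.

P ≈ 2690 N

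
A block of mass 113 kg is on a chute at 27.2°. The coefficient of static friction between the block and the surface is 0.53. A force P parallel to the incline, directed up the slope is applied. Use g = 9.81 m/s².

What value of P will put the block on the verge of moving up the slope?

At impending motion up the slope, friction acts down-slope at its limit: f = μ_s N.
P is parallel to the surface, so N = m g cos θ = 986 N.
Along the incline: P = m g sin θ + μ_s N = 507 + 0.53×986 = 1030 N.

P ≈ 1030 N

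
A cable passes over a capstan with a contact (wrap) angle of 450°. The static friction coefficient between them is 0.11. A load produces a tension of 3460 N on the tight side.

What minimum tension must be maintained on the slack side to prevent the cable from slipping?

T_min ≈ 1460 N

Capstan equation at impending slip: T_tight/T_slack = e^{μβ}.
β = 450° = 7.854 rad; e^{μβ} = e^{0.11×7.854} = 2.372.
T_slack = T_tight / e^{μβ} = 3460 / 2.372 = 1460 N.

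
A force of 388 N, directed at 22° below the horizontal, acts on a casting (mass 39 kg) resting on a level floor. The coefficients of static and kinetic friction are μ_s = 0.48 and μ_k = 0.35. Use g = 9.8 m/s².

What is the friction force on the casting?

N = m g + P sin α = 382.2 + 388×sin 22° = 527.5 N.
For equilibrium, f = P cos α = 388×cos 22° = 359.7 N.
The static-friction limit is μ_s N = 253.2 N.
359.7 > 253.2 N → the casting slides; f = μ_k N = 0.35×527.5 = 185 N.

f ≈ 185 N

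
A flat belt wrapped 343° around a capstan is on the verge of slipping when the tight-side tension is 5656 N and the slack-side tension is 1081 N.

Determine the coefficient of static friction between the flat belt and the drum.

T₂/T₁ = e^{μβ} → μ = ln(T₂/T₁)/β.
β = 343° = 5.986 rad.
μ = ln(5656/1081)/5.986 = ln(5.232)/5.986 = 0.276.

μ ≈ 0.276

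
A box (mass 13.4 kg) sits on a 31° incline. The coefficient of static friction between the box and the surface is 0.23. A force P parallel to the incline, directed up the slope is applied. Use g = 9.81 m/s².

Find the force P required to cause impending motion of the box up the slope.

At impending motion up the slope, friction acts down-slope at its limit: f = μ_s N.
P is parallel to the surface, so N = m g cos θ = 113 N.
Along the incline: P = m g sin θ + μ_s N = 67.7 + 0.23×113 = 93.6 N.

P ≈ 93.6 N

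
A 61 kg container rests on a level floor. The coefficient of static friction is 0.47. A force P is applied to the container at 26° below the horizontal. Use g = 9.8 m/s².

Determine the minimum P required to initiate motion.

P ≈ 406 N

N = m g + P sin α (the push presses the container into the level floor).
At impending slip, P cos α = μ_s N = μ_s (m g + P sin α).
Solving: P (cos α − μ_s sin α) = μ_s m g → P = 0.47×598/(cos 26° − 0.47 sin 26°) = 281/0.6928 = 406 N.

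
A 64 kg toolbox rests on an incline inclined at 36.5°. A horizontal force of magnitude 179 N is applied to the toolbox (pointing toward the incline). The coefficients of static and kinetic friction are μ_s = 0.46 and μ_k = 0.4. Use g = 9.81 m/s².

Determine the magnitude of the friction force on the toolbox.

Normal direction: N = m g cos θ + P sin θ = 611.2 N.
Parallel to the incline: P cos θ − m g sin θ = 143.9 − 373.5 = -229.6 N; the friction needed to balance this is 229.6 N acting up the slope.
Maximum static friction: μ_s N = 0.46 × 611.2 = 281.1 N.
Since 229.6 N is within the 281.1 N limit, the toolbox stays put and friction is exactly 230 N.

f ≈ 230 N (up the incline)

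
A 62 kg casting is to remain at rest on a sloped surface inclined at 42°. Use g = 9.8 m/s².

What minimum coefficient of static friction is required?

At the slip threshold m g sin θ = μ_s m g cos θ, so μ_s,min = tan θ.
μ_s,min = tan 42° = 0.9.

μ_s,min ≈ 0.9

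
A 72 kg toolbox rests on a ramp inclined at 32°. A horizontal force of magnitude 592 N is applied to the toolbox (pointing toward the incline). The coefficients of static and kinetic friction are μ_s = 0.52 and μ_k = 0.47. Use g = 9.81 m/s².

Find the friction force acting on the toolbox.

The horizontal push has a component P sin θ into the surface, so N = m g cos θ + P sin θ = 599 + 313.7 = 912.7 N.
Along the incline, the net driving force (taking up-slope positive) is P cos θ − m g sin θ = 502 − 374.3 = 127.8 N, so equilibrium requires friction f = -127.8 N (down-slope).
Maximum static friction: μ_s N = 0.52 × 912.7 = 474.6 N.
|f_req| = 127.8 ≤ 474.6 N → the toolbox is in equilibrium; friction equals the required value.

f ≈ 128 N (down the incline)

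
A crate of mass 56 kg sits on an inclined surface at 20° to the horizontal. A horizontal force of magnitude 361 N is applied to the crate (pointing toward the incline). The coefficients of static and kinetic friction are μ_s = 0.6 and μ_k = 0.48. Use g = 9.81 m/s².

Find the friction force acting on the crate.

Resolve perpendicular to the incline: N = m g cos θ + P sin θ = 56×9.81×cos 20° + 361×sin 20° = 639.7 N.
Along the incline, the net driving force (taking up-slope positive) is P cos θ − m g sin θ = 339.2 − 187.9 = 151.3 N, so equilibrium requires friction f = -151.3 N (down-slope).
Maximum static friction: μ_s N = 0.6 × 639.7 = 383.8 N.
Since 151.3 N is within the 383.8 N limit, the crate stays put and friction is exactly 151 N.

f ≈ 151 N (down the incline)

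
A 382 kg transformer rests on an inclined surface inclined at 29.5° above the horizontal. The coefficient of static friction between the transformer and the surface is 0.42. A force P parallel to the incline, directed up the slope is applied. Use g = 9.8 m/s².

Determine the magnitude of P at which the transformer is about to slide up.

At impending motion up the slope, friction acts down-slope at its limit: f = μ_s N.
P is parallel to the surface, so N = m g cos θ = 3260 N.
Along the incline: P = m g sin θ + μ_s N = 1840 + 0.42×3260 = 3210 N.

P ≈ 3210 N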